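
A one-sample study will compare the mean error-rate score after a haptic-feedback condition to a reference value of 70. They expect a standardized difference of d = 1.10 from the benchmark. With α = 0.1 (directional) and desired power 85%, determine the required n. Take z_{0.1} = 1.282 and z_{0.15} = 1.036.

For a one-sample test: n = ((z_{α} + z_β) / d)².
z_{α} + z_β = 1.282 + 1.036 = 2.318.
n = (2.318 / 1.10)² = 2.107² = 4.44.
Round up.

n = 5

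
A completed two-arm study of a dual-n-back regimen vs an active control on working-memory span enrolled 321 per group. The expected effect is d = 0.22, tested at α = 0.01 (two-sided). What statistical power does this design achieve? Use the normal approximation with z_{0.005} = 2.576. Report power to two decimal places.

For two equal groups, power = Φ(d·√(n/2) − z_{α/2}).
d·√(n/2) = 0.22 × √(321/2) = 0.22 × 12.669 = 2.787.
z_β = 2.787 − 2.576 = 0.211.
Power = Φ(0.211) = 0.584.

power ≈ 0.58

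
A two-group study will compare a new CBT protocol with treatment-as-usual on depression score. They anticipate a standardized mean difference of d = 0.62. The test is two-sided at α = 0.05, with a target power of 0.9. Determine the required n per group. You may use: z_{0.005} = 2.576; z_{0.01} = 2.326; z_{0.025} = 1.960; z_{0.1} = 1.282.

For two independent groups with equal n: n = 2·((z_{α/2} + z_β) / d)².
z_{α/2} + z_β = 1.960 + 1.282 = 3.242.
n = 2 × (3.242 / 0.62)² = 2 × 5.229² = 2 × 27.34 = 54.7.
Round up to the next whole participant.

n = 55 per group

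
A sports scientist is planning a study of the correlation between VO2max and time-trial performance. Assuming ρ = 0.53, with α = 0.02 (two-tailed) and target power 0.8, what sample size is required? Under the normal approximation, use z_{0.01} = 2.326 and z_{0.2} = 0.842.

n = 32

Fisher's z: C = ½·ln((1+r)/(1−r)) = ½·ln(3.2553) = 0.5901.
n = ((z_{α/2} + z_β)/C)² + 3.
(2.326 + 0.842) / 0.5901 = 3.168 / 0.5901 = 5.369.
n = 5.369² + 3 = 28.82 + 3 = 31.8.
Round up.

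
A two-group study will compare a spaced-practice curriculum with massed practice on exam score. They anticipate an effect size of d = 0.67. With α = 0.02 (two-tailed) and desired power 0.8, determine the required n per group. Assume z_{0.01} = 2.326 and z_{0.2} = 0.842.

For two independent groups with equal n: n = 2·((z_{α/2} + z_β) / d)².
z_{α/2} + z_β = 2.326 + 0.842 = 3.168.
n = 2 × (3.168 / 0.67)² = 2 × 4.728² = 2 × 22.36 = 44.7.
Round up to the next whole participant.

n = 45 per group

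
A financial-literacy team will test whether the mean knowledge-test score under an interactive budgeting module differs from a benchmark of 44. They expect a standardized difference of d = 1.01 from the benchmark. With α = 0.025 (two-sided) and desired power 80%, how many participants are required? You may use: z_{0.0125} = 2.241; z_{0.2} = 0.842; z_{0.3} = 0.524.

For a one-sample test: n = ((z_{α/2} + z_β) / d)².
z_{α/2} + z_β = 2.241 + 0.842 = 3.083.
n = (3.083 / 1.01)² = 3.052² = 9.32.
Round up.

n = 10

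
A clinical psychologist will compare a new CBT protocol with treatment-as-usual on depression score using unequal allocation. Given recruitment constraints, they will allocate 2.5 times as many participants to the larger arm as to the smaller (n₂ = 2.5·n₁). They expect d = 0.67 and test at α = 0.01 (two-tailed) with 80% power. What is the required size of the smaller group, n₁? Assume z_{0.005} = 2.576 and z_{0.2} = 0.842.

With allocation ratio k = n₂/n₁ = 2.5, Var(x̄₁−x̄₂) = σ²(1/n₁ + 1/(k·n₁)) = σ²·(k+1)/(k·n₁).
So n₁ = (1 + 1/k)·((z_{α/2} + z_β)/d)² = 1.400 × (3.418/0.67)².
n₁ = 1.400 × 26.03 = 36.4.
Round up: n₁ = 37, giving n₂ = ⌈2.5 × 37⌉ = ⌈92.5⌉ = 93.

n₁ = 37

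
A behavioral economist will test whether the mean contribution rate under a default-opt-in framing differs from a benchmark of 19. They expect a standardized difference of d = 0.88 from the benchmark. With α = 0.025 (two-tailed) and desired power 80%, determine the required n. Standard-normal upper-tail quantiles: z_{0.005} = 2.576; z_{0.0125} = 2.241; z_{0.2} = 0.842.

For a one-sample test: n = ((z_{α/2} + z_β) / d)².
z_{α/2} + z_β = 2.241 + 0.842 = 3.083.
n = (3.083 / 0.88)² = 3.503² = 12.27.
Round up.

n = 13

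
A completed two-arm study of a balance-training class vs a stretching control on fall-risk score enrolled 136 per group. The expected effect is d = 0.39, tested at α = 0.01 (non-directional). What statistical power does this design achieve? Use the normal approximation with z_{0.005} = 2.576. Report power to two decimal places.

For two equal groups, power = Φ(d·√(n/2) − z_{α/2}).
d·√(n/2) = 0.39 × √(136/2) = 0.39 × 8.246 = 3.216.
z_β = 3.216 − 2.576 = 0.640.
Power = Φ(0.640) = 0.739.

power ≈ 0.74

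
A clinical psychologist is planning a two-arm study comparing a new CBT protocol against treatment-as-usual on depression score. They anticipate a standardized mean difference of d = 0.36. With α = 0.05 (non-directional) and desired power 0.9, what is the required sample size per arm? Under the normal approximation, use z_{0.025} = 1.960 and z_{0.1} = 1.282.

For two independent groups with equal n: n = 2·((z_{α/2} + z_β) / d)².
z_{α/2} + z_β = 1.960 + 1.282 = 3.242.
n = 2 × (3.242 / 0.36)² = 2 × 9.006² = 2 × 81.10 = 162.2.
Round up to the next whole participant.

n = 163 per group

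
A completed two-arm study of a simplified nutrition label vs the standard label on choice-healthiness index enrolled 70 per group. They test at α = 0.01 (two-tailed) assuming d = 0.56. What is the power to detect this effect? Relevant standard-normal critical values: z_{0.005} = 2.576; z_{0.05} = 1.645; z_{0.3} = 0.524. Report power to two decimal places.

power ≈ 0.77

For two equal groups, power = Φ(d·√(n/2) − z_{α/2}).
d·√(n/2) = 0.56 × √(70/2) = 0.56 × 5.916 = 3.313.
z_β = 3.313 − 2.576 = 0.737.
Power = Φ(0.737) = 0.769.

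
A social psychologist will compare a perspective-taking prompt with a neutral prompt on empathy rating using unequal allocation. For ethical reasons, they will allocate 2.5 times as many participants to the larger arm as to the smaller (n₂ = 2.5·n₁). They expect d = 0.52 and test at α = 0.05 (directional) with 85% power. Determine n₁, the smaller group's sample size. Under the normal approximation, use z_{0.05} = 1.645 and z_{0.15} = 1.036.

n₁ = 38

With allocation ratio k = n₂/n₁ = 2.5, Var(x̄₁−x̄₂) = σ²(1/n₁ + 1/(k·n₁)) = σ²·(k+1)/(k·n₁).
So n₁ = (1 + 1/k)·((z_{α} + z_β)/d)² = 1.400 × (2.681/0.52)².
n₁ = 1.400 × 26.58 = 37.2.
Round up: n₁ = 38, giving n₂ = 2.5 × 38 = 95.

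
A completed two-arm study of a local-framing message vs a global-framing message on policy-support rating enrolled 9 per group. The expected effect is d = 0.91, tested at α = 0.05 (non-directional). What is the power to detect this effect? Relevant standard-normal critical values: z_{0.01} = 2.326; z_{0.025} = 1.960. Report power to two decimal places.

For two equal groups, power = Φ(d·√(n/2) − z_{α/2}).
d·√(n/2) = 0.91 × √(9/2) = 0.91 × 2.121 = 1.930.
z_β = 1.930 − 1.960 = -0.030.
Power = Φ(-0.030) = 0.488.

power ≈ 0.49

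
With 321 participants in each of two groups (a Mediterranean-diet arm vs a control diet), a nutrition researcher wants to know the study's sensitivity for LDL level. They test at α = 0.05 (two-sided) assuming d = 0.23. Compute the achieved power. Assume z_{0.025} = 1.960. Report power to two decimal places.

For two equal groups, power = Φ(d·√(n/2) − z_{α/2}).
d·√(n/2) = 0.23 × √(321/2) = 0.23 × 12.669 = 2.914.
z_β = 2.914 − 1.960 = 0.954.
Power = Φ(0.954) = 0.830.

power ≈ 0.83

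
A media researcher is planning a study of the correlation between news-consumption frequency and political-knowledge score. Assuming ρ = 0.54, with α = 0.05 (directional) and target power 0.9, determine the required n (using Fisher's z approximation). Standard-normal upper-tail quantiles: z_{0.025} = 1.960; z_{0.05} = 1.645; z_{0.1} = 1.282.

Fisher's z: C = ½·ln((1+r)/(1−r)) = ½·ln(3.3478) = 0.6042.
n = ((z_{α} + z_β)/C)² + 3.
(1.645 + 1.282) / 0.6042 = 2.927 / 0.6042 = 4.844.
n = 4.844² + 3 = 23.47 + 3 = 26.5.
Round up.

n = 27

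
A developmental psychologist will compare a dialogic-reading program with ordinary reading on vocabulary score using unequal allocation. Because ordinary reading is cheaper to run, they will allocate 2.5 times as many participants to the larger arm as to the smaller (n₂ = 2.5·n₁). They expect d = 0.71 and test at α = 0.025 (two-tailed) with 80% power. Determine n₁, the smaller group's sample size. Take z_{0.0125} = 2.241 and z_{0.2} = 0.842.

n₁ = 27

With allocation ratio k = n₂/n₁ = 2.5, Var(x̄₁−x̄₂) = σ²(1/n₁ + 1/(k·n₁)) = σ²·(k+1)/(k·n₁).
So n₁ = (1 + 1/k)·((z_{α/2} + z_β)/d)² = 1.400 × (3.083/0.71)².
n₁ = 1.400 × 18.86 = 26.4.
Round up: n₁ = 27, giving n₂ = ⌈2.5 × 27⌉ = ⌈67.5⌉ = 68.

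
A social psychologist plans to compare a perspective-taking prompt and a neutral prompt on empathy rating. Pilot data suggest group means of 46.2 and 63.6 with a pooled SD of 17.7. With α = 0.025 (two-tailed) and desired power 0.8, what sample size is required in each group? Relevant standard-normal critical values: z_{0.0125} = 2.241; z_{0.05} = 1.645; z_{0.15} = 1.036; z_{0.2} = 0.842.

n = 20 per group

Cohen's d = |M₁ − M₂| / SD_pooled = |46.2 − 63.6| / 17.7 = 17.4 / 17.7 = 0.983.
For two independent groups with equal n: n = 2·((z_{α/2} + z_β) / d)².
z_{α/2} + z_β = 2.241 + 0.842 = 3.083.
n = 2 × (3.083 / 0.983)² = 2 × 3.136² = 2 × 9.84 = 19.7.
Round up to the next whole participant.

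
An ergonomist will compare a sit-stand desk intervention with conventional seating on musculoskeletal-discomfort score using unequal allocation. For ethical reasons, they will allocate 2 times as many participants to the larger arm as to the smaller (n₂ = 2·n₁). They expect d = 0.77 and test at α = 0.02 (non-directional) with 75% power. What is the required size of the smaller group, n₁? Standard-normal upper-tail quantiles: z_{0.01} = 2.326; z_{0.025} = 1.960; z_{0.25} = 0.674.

n₁ = 23

With allocation ratio k = n₂/n₁ = 2, Var(x̄₁−x̄₂) = σ²(1/n₁ + 1/(k·n₁)) = σ²·(k+1)/(k·n₁).
So n₁ = (1 + 1/k)·((z_{α/2} + z_β)/d)² = 1.500 × (3.000/0.77)².
n₁ = 1.500 × 15.18 = 22.8.
Round up: n₁ = 23, giving n₂ = 2 × 23 = 46.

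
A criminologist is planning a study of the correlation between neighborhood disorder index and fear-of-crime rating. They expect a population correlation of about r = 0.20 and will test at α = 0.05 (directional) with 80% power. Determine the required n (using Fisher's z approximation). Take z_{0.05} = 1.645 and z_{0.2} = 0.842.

n = 154

Fisher's z: C = ½·ln((1+r)/(1−r)) = ½·ln(1.5000) = 0.2027.
n = ((z_{α} + z_β)/C)² + 3.
(1.645 + 0.842) / 0.2027 = 2.487 / 0.2027 = 12.269.
n = 12.269² + 3 = 150.54 + 3 = 153.5.
Round up.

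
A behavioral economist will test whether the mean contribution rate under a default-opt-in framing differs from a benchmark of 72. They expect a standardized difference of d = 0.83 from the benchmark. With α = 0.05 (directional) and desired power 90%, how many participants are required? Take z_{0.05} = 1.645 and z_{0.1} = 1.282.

n = 13

For a one-sample test: n = ((z_{α} + z_β) / d)².
z_{α} + z_β = 1.645 + 1.282 = 2.927.
n = (2.927 / 0.83)² = 3.527² = 12.44.
Round up.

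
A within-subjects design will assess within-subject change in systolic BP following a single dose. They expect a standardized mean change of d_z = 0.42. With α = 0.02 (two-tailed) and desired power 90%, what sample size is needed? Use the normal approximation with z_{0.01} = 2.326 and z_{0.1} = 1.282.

For a paired (one-sample on differences) test: n = ((z_{α/2} + z_β) / d)².
z_{α/2} + z_β = 2.326 + 1.282 = 3.608.
n = (3.608 / 0.42)² = 8.590² = 73.80.
Round up.

n = 74 pairs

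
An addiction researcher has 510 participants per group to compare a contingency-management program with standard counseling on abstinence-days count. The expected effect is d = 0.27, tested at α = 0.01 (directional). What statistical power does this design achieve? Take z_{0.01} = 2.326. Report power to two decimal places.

power ≈ 0.98

For two equal groups, power = Φ(d·√(n/2) − z_{α}).
d·√(n/2) = 0.27 × √(510/2) = 0.27 × 15.969 = 4.312.
z_β = 4.312 − 2.326 = 1.986.
Power = Φ(1.986) = 0.976.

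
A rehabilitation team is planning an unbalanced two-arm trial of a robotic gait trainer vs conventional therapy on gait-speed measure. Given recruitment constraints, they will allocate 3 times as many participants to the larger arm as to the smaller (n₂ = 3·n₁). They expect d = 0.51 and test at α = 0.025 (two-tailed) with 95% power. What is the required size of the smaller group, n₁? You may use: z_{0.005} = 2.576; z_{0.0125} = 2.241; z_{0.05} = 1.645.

With allocation ratio k = n₂/n₁ = 3, Var(x̄₁−x̄₂) = σ²(1/n₁ + 1/(k·n₁)) = σ²·(k+1)/(k·n₁).
So n₁ = (1 + 1/k)·((z_{α/2} + z_β)/d)² = 1.333 × (3.886/0.51)².
n₁ = 1.333 × 58.06 = 77.4.
Round up: n₁ = 78, giving n₂ = 3 × 78 = 234.

n₁ = 78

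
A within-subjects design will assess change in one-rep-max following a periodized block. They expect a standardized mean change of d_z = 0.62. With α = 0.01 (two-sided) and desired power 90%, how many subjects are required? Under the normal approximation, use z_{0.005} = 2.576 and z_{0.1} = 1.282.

n = 39 pairs

For a paired (one-sample on differences) test: n = ((z_{α/2} + z_β) / d)².
z_{α/2} + z_β = 2.576 + 1.282 = 3.858.
n = (3.858 / 0.62)² = 6.223² = 38.72.
Round up.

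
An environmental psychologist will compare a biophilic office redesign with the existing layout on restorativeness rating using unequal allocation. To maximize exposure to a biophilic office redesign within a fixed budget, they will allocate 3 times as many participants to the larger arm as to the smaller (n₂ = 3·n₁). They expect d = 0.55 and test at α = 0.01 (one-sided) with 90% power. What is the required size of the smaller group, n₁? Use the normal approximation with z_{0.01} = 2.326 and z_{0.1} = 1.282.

With allocation ratio k = n₂/n₁ = 3, Var(x̄₁−x̄₂) = σ²(1/n₁ + 1/(k·n₁)) = σ²·(k+1)/(k·n₁).
So n₁ = (1 + 1/k)·((z_{α} + z_β)/d)² = 1.333 × (3.608/0.55)².
n₁ = 1.333 × 43.03 = 57.4.
Round up: n₁ = 58, giving n₂ = 3 × 58 = 174.

n₁ = 58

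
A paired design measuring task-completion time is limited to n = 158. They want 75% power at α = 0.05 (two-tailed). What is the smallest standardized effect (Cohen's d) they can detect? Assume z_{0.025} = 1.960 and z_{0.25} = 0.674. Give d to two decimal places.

d_min ≈ 0.21

For a single sample (or paired design) of n = 158: d_min = (z_{α/2} + z_β)/√n.
z-sum = 1.960 + 0.674 = 2.634.
d_min = 2.634 / √158 = 2.634 / 12.570 = 0.210.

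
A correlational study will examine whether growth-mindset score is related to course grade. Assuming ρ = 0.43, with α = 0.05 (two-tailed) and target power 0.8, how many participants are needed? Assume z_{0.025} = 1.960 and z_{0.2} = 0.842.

n = 41

Fisher's z: C = ½·ln((1+r)/(1−r)) = ½·ln(2.5088) = 0.4599.
n = ((z_{α/2} + z_β)/C)² + 3.
(1.960 + 0.842) / 0.4599 = 2.802 / 0.4599 = 6.093.
n = 6.093² + 3 = 37.12 + 3 = 40.1.
Round up.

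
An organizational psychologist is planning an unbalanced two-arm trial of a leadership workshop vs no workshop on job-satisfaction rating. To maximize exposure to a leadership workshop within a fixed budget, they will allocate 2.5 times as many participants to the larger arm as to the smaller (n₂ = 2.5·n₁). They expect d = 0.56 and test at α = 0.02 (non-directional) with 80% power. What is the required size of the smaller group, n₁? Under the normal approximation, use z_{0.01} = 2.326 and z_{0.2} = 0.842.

n₁ = 45

With allocation ratio k = n₂/n₁ = 2.5, Var(x̄₁−x̄₂) = σ²(1/n₁ + 1/(k·n₁)) = σ²·(k+1)/(k·n₁).
So n₁ = (1 + 1/k)·((z_{α/2} + z_β)/d)² = 1.400 × (3.168/0.56)².
n₁ = 1.400 × 32.00 = 44.8.
Round up: n₁ = 45, giving n₂ = ⌈2.5 × 45⌉ = ⌈112.5⌉ = 113.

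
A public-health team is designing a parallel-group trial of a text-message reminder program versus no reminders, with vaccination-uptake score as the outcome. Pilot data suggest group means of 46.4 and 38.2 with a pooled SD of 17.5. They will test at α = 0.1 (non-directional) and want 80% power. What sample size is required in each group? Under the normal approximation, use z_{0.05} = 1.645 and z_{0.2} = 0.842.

Cohen's d = |M₁ − M₂| / SD_pooled = |46.4 − 38.2| / 17.5 = 8.2 / 17.5 = 0.469.
For two independent groups with equal n: n = 2·((z_{α/2} + z_β) / d)².
z_{α/2} + z_β = 1.645 + 0.842 = 2.487.
n = 2 × (2.487 / 0.469)² = 2 × 5.303² = 2 × 28.12 = 56.2.
Round up to the next whole participant.

n = 57 per group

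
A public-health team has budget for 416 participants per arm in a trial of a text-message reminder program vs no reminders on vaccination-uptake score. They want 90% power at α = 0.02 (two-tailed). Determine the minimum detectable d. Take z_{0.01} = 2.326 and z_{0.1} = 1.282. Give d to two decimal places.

For two independent groups of n = 416 each: d_min = (z_{α/2} + z_β)·√(2/n).
z-sum = 2.326 + 1.282 = 3.608.
d_min = 3.608 × √(2/416) = 3.608 × 0.0693 = 0.250.

d_min ≈ 0.25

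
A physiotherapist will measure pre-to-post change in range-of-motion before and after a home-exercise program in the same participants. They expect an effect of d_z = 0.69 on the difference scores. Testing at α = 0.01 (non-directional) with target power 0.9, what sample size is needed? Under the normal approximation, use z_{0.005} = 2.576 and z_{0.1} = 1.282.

n = 32 pairs

For a paired (one-sample on differences) test: n = ((z_{α/2} + z_β) / d)².
z_{α/2} + z_β = 2.576 + 1.282 = 3.858.
n = (3.858 / 0.69)² = 5.591² = 31.26.
Round up.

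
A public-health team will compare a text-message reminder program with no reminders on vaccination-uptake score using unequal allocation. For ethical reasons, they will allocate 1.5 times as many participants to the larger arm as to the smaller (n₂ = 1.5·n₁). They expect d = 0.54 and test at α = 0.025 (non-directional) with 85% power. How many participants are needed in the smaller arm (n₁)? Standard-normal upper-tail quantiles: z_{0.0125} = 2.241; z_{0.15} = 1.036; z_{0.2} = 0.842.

n₁ = 62

With allocation ratio k = n₂/n₁ = 1.5, Var(x̄₁−x̄₂) = σ²(1/n₁ + 1/(k·n₁)) = σ²·(k+1)/(k·n₁).
So n₁ = (1 + 1/k)·((z_{α/2} + z_β)/d)² = 1.667 × (3.277/0.54)².
n₁ = 1.667 × 36.83 = 61.4.
Round up: n₁ = 62, giving n₂ = 1.5 × 62 = 93.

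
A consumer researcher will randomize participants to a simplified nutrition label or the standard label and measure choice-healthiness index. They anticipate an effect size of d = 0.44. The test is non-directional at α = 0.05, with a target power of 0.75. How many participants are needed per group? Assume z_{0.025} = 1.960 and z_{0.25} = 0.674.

For two independent groups with equal n: n = 2·((z_{α/2} + z_β) / d)².
z_{α/2} + z_β = 1.960 + 0.674 = 2.634.
n = 2 × (2.634 / 0.44)² = 2 × 5.986² = 2 × 35.84 = 71.7.
Round up to the next whole participant.

n = 72 per group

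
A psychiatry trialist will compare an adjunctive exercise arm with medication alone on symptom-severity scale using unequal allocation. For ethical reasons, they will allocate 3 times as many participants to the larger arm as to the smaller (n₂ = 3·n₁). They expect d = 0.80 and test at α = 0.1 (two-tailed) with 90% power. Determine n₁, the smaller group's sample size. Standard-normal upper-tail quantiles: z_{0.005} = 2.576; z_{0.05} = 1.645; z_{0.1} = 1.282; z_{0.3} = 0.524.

With allocation ratio k = n₂/n₁ = 3, Var(x̄₁−x̄₂) = σ²(1/n₁ + 1/(k·n₁)) = σ²·(k+1)/(k·n₁).
So n₁ = (1 + 1/k)·((z_{α/2} + z_β)/d)² = 1.333 × (2.927/0.80)².
n₁ = 1.333 × 13.39 = 17.8.
Round up: n₁ = 18, giving n₂ = 3 × 18 = 54.

n₁ = 18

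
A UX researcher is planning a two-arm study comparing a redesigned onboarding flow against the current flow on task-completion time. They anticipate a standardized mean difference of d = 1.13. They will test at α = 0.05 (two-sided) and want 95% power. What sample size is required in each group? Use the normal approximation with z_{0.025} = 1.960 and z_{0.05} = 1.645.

For two independent groups with equal n: n = 2·((z_{α/2} + z_β) / d)².
z_{α/2} + z_β = 1.960 + 1.645 = 3.605.
n = 2 × (3.605 / 1.13)² = 2 × 3.190² = 2 × 10.18 = 20.4.
Round up to the next whole participant.

n = 21 per group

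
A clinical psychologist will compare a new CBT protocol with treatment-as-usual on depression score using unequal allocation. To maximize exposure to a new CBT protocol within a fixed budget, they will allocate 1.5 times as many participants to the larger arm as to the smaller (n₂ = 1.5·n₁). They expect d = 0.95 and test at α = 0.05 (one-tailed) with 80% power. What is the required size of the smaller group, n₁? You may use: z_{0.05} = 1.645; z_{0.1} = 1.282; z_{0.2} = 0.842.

n₁ = 12

With allocation ratio k = n₂/n₁ = 1.5, Var(x̄₁−x̄₂) = σ²(1/n₁ + 1/(k·n₁)) = σ²·(k+1)/(k·n₁).
So n₁ = (1 + 1/k)·((z_{α} + z_β)/d)² = 1.667 × (2.487/0.95)².
n₁ = 1.667 × 6.85 = 11.4.
Round up: n₁ = 12, giving n₂ = 1.5 × 12 = 18.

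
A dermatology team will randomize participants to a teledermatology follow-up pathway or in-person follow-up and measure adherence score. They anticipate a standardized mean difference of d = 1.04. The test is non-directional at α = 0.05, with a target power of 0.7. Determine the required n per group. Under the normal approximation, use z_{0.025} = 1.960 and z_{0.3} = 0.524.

For two independent groups with equal n: n = 2·((z_{α/2} + z_β) / d)².
z_{α/2} + z_β = 1.960 + 0.524 = 2.484.
n = 2 × (2.484 / 1.04)² = 2 × 2.388² = 2 × 5.70 = 11.4.
Round up to the next whole participant.

n = 12 per group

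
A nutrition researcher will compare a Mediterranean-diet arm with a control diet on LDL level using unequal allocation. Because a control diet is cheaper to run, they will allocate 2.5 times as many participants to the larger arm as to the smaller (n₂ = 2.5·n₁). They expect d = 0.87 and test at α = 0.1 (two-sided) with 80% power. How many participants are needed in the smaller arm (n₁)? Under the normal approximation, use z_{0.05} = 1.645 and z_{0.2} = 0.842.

With allocation ratio k = n₂/n₁ = 2.5, Var(x̄₁−x̄₂) = σ²(1/n₁ + 1/(k·n₁)) = σ²·(k+1)/(k·n₁).
So n₁ = (1 + 1/k)·((z_{α/2} + z_β)/d)² = 1.400 × (2.487/0.87)².
n₁ = 1.400 × 8.17 = 11.4.
Round up: n₁ = 12, giving n₂ = 2.5 × 12 = 30.

n₁ = 12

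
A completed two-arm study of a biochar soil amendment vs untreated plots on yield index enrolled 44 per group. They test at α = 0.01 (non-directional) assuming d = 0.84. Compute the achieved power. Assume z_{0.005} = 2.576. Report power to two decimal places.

power ≈ 0.91

For two equal groups, power = Φ(d·√(n/2) − z_{α/2}).
d·√(n/2) = 0.84 × √(44/2) = 0.84 × 4.690 = 3.940.
z_β = 3.940 − 2.576 = 1.364.
Power = Φ(1.364) = 0.914.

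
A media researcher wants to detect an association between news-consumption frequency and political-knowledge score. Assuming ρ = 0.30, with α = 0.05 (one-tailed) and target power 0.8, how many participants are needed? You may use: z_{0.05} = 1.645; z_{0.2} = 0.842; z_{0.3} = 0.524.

Fisher's z: C = ½·ln((1+r)/(1−r)) = ½·ln(1.8571) = 0.3095.
n = ((z_{α} + z_β)/C)² + 3.
(1.645 + 0.842) / 0.3095 = 2.487 / 0.3095 = 8.036.
n = 8.036² + 3 = 64.57 + 3 = 67.6.
Round up.

n = 68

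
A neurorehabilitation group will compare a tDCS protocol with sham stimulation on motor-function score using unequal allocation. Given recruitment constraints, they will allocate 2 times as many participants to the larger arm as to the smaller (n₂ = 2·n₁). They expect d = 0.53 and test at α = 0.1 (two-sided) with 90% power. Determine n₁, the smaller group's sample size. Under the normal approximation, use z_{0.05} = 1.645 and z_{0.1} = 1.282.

n₁ = 46

With allocation ratio k = n₂/n₁ = 2, Var(x̄₁−x̄₂) = σ²(1/n₁ + 1/(k·n₁)) = σ²·(k+1)/(k·n₁).
So n₁ = (1 + 1/k)·((z_{α/2} + z_β)/d)² = 1.500 × (2.927/0.53)².
n₁ = 1.500 × 30.50 = 45.7.
Round up: n₁ = 46, giving n₂ = 2 × 46 = 92.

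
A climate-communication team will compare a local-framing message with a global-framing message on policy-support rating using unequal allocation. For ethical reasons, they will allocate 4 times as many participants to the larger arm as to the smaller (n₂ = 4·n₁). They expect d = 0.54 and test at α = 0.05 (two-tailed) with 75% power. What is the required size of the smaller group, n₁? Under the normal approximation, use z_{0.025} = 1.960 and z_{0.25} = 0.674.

n₁ = 30

With allocation ratio k = n₂/n₁ = 4, Var(x̄₁−x̄₂) = σ²(1/n₁ + 1/(k·n₁)) = σ²·(k+1)/(k·n₁).
So n₁ = (1 + 1/k)·((z_{α/2} + z_β)/d)² = 1.250 × (2.634/0.54)².
n₁ = 1.250 × 23.79 = 29.7.
Round up: n₁ = 30, giving n₂ = 4 × 30 = 120.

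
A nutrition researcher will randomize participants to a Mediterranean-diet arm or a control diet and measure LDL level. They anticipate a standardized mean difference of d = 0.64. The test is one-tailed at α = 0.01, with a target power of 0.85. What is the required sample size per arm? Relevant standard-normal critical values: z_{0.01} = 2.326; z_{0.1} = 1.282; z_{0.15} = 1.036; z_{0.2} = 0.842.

n = 56 per group

For two independent groups with equal n: n = 2·((z_{α} + z_β) / d)².
z_{α} + z_β = 2.326 + 1.036 = 3.362.
n = 2 × (3.362 / 0.64)² = 2 × 5.253² = 2 × 27.60 = 55.2.
Round up to the next whole participant.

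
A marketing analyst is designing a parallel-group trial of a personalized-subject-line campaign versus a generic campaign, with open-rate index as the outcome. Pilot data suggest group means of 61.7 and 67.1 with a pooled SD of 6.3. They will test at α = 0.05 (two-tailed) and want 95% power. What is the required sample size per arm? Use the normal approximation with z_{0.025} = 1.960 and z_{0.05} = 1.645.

Cohen's d = |M₁ − M₂| / SD_pooled = |61.7 − 67.1| / 6.3 = 5.4 / 6.3 = 0.857.
For two independent groups with equal n: n = 2·((z_{α/2} + z_β) / d)².
z_{α/2} + z_β = 1.960 + 1.645 = 3.605.
n = 2 × (3.605 / 0.857)² = 2 × 4.207² = 2 × 17.69 = 35.4.
Round up to the next whole participant.

n = 36 per group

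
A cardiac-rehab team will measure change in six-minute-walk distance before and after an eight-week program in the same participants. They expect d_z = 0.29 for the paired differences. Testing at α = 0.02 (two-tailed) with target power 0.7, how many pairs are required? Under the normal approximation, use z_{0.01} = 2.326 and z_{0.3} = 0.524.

n = 97 pairs

For a paired (one-sample on differences) test: n = ((z_{α/2} + z_β) / d)².
z_{α/2} + z_β = 2.326 + 0.524 = 2.850.
n = (2.850 / 0.29)² = 9.828² = 96.58.
Round up.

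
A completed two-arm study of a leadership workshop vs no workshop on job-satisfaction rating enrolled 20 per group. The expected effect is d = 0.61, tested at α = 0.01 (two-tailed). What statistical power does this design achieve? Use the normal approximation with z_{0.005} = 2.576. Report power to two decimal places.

For two equal groups, power = Φ(d·√(n/2) − z_{α/2}).
d·√(n/2) = 0.61 × √(20/2) = 0.61 × 3.162 = 1.929.
z_β = 1.929 − 2.576 = -0.647.
Power = Φ(-0.647) = 0.259.

power ≈ 0.26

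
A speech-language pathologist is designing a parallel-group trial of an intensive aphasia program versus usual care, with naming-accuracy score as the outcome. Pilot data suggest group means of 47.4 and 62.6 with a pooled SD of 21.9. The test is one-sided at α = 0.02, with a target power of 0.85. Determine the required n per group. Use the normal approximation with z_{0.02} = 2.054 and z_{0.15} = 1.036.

n = 40 per group

Cohen's d = |M₁ − M₂| / SD_pooled = |47.4 − 62.6| / 21.9 = 15.2 / 21.9 = 0.694.
For two independent groups with equal n: n = 2·((z_{α} + z_β) / d)².
z_{α} + z_β = 2.054 + 1.036 = 3.090.
n = 2 × (3.090 / 0.694)² = 2 × 4.452² = 2 × 19.82 = 39.6.
Round up to the next whole participant.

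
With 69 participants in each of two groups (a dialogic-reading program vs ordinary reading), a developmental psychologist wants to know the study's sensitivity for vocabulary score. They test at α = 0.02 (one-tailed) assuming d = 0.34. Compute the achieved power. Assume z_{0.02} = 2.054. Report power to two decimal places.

power ≈ 0.48

For two equal groups, power = Φ(d·√(n/2) − z_{α}).
d·√(n/2) = 0.34 × √(69/2) = 0.34 × 5.874 = 1.997.
z_β = 1.997 − 2.054 = -0.057.
Power = Φ(-0.057) = 0.477.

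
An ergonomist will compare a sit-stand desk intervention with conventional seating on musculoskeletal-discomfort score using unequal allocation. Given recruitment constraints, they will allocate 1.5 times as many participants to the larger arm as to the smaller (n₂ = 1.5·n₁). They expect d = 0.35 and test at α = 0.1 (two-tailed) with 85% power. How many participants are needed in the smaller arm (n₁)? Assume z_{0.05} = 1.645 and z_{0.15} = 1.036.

n₁ = 98

With allocation ratio k = n₂/n₁ = 1.5, Var(x̄₁−x̄₂) = σ²(1/n₁ + 1/(k·n₁)) = σ²·(k+1)/(k·n₁).
So n₁ = (1 + 1/k)·((z_{α/2} + z_β)/d)² = 1.667 × (2.681/0.35)².
n₁ = 1.667 × 58.68 = 97.8.
Round up: n₁ = 98, giving n₂ = 1.5 × 98 = 147.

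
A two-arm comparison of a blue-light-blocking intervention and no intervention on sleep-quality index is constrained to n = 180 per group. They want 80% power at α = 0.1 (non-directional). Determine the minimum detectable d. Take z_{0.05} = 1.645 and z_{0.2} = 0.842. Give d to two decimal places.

d_min ≈ 0.26

For two independent groups of n = 180 each: d_min = (z_{α/2} + z_β)·√(2/n).
z-sum = 1.645 + 0.842 = 2.487.
d_min = 2.487 × √(2/180) = 2.487 × 0.1054 = 0.262.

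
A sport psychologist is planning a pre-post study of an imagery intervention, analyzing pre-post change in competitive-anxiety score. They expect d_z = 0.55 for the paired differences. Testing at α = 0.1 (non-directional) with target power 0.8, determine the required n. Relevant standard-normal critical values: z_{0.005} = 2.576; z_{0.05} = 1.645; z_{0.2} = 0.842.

For a paired (one-sample on differences) test: n = ((z_{α/2} + z_β) / d)².
z_{α/2} + z_β = 1.645 + 0.842 = 2.487.
n = (2.487 / 0.55)² = 4.522² = 20.45.
Round up.

n = 21 pairs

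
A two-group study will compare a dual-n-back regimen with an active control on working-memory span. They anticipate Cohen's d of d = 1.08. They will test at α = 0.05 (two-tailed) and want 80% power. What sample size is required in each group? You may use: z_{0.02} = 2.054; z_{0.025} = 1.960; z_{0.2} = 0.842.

For two independent groups with equal n: n = 2·((z_{α/2} + z_β) / d)².
z_{α/2} + z_β = 1.960 + 0.842 = 2.802.
n = 2 × (2.802 / 1.08)² = 2 × 2.594² = 2 × 6.73 = 13.5.
Round up to the next whole participant.

n = 14 per group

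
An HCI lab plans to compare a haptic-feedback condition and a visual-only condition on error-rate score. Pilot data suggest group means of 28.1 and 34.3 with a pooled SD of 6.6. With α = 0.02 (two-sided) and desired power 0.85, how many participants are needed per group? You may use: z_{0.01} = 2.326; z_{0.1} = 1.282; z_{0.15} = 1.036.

n = 26 per group

Cohen's d = |M₁ − M₂| / SD_pooled = |28.1 − 34.3| / 6.6 = 6.2 / 6.6 = 0.939.
For two independent groups with equal n: n = 2·((z_{α/2} + z_β) / d)².
z_{α/2} + z_β = 2.326 + 1.036 = 3.362.
n = 2 × (3.362 / 0.939)² = 2 × 3.580² = 2 × 12.82 = 25.6.
Round up to the next whole participant.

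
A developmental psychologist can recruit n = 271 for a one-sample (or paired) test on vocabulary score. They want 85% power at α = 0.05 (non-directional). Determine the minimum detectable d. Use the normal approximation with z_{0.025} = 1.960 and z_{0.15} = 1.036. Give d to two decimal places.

d_min ≈ 0.18

For a single sample (or paired design) of n = 271: d_min = (z_{α/2} + z_β)/√n.
z-sum = 1.960 + 1.036 = 2.996.
d_min = 2.996 / √271 = 2.996 / 16.462 = 0.182.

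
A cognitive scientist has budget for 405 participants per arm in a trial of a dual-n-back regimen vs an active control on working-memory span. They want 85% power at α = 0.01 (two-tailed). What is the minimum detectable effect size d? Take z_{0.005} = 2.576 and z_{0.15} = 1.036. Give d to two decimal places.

d_min ≈ 0.25

For two independent groups of n = 405 each: d_min = (z_{α/2} + z_β)·√(2/n).
z-sum = 2.576 + 1.036 = 3.612.
d_min = 3.612 × √(2/405) = 3.612 × 0.0703 = 0.254.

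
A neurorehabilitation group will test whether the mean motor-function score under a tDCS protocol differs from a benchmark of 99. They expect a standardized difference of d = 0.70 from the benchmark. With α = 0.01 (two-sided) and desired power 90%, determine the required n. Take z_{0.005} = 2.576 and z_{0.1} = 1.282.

For a one-sample test: n = ((z_{α/2} + z_β) / d)².
z_{α/2} + z_β = 2.576 + 1.282 = 3.858.
n = (3.858 / 0.70)² = 5.511² = 30.38.
Round up.

n = 31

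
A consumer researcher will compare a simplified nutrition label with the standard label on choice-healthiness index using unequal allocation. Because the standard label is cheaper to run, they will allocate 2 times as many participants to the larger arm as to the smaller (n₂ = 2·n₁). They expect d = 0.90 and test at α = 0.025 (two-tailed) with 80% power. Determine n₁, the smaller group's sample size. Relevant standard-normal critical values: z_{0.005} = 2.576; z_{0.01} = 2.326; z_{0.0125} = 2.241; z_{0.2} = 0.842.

n₁ = 18

With allocation ratio k = n₂/n₁ = 2, Var(x̄₁−x̄₂) = σ²(1/n₁ + 1/(k·n₁)) = σ²·(k+1)/(k·n₁).
So n₁ = (1 + 1/k)·((z_{α/2} + z_β)/d)² = 1.500 × (3.083/0.90)².
n₁ = 1.500 × 11.73 = 17.6.
Round up: n₁ = 18, giving n₂ = 2 × 18 = 36.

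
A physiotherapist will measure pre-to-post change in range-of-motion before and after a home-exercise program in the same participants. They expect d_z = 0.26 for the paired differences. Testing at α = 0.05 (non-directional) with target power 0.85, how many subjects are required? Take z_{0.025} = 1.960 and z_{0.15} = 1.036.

For a paired (one-sample on differences) test: n = ((z_{α/2} + z_β) / d)².
z_{α/2} + z_β = 1.960 + 1.036 = 2.996.
n = (2.996 / 0.26)² = 11.523² = 132.78.
Round up.

n = 133 pairs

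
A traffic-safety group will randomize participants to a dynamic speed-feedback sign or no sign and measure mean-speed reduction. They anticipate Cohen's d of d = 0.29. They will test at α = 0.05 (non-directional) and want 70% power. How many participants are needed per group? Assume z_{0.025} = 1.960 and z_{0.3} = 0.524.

For two independent groups with equal n: n = 2·((z_{α/2} + z_β) / d)².
z_{α/2} + z_β = 1.960 + 0.524 = 2.484.
n = 2 × (2.484 / 0.29)² = 2 × 8.566² = 2 × 73.37 = 146.7.
Round up to the next whole participant.

n = 147 per group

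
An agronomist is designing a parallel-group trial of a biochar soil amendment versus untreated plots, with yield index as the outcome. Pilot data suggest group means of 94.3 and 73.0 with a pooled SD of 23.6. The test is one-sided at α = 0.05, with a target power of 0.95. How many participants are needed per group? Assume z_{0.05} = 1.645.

Cohen's d = |M₁ − M₂| / SD_pooled = |94.3 − 73.0| / 23.6 = 21.3 / 23.6 = 0.903.
For two independent groups with equal n: n = 2·((z_{α} + z_β) / d)².
z_{α} + z_β = 1.645 + 1.645 = 3.290.
n = 2 × (3.290 / 0.903)² = 2 × 3.643² = 2 × 13.27 = 26.5.
Round up to the next whole participant.

n = 27 per group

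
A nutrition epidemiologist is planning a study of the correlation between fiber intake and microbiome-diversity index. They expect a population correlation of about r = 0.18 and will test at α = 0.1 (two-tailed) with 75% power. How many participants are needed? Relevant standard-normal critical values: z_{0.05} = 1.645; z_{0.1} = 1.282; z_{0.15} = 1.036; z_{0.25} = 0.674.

Fisher's z: C = ½·ln((1+r)/(1−r)) = ½·ln(1.4390) = 0.1820.
n = ((z_{α/2} + z_β)/C)² + 3.
(1.645 + 0.674) / 0.1820 = 2.319 / 0.1820 = 12.742.
n = 12.742² + 3 = 162.35 + 3 = 165.4.
Round up.

n = 166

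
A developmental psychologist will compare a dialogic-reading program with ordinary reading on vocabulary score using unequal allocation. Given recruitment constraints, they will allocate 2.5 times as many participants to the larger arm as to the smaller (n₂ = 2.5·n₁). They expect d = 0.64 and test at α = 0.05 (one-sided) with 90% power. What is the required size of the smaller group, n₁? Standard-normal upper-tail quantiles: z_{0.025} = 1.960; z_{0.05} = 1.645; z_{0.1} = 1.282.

With allocation ratio k = n₂/n₁ = 2.5, Var(x̄₁−x̄₂) = σ²(1/n₁ + 1/(k·n₁)) = σ²·(k+1)/(k·n₁).
So n₁ = (1 + 1/k)·((z_{α} + z_β)/d)² = 1.400 × (2.927/0.64)².
n₁ = 1.400 × 20.92 = 29.3.
Round up: n₁ = 30, giving n₂ = 2.5 × 30 = 75.

n₁ = 30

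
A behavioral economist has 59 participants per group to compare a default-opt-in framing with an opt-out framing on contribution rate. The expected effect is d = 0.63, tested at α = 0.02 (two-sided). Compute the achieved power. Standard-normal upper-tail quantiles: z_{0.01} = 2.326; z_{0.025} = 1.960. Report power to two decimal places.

For two equal groups, power = Φ(d·√(n/2) − z_{α/2}).
d·√(n/2) = 0.63 × √(59/2) = 0.63 × 5.431 = 3.422.
z_β = 3.422 − 2.326 = 1.096.
Power = Φ(1.096) = 0.863.

power ≈ 0.86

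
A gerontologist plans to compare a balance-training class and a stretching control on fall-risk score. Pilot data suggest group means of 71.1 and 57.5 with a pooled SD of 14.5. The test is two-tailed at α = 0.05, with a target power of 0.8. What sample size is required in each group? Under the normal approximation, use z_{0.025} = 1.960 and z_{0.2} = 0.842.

Cohen's d = |M₁ − M₂| / SD_pooled = |71.1 − 57.5| / 14.5 = 13.6 / 14.5 = 0.938.
For two independent groups with equal n: n = 2·((z_{α/2} + z_β) / d)².
z_{α/2} + z_β = 1.960 + 0.842 = 2.802.
n = 2 × (2.802 / 0.938)² = 2 × 2.987² = 2 × 8.92 = 17.8.
Round up to the next whole participant.

n = 18 per group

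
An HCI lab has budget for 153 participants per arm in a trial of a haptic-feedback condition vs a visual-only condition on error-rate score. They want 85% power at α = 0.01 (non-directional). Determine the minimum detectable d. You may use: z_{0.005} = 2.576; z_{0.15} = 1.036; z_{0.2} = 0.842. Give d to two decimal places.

d_min ≈ 0.41

For two independent groups of n = 153 each: d_min = (z_{α/2} + z_β)·√(2/n).
z-sum = 2.576 + 1.036 = 3.612.
d_min = 3.612 × √(2/153) = 3.612 × 0.1143 = 0.413.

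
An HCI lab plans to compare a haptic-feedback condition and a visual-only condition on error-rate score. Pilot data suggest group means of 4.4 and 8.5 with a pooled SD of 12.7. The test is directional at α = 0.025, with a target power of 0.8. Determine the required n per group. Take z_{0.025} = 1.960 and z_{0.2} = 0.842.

n = 151 per group

Cohen's d = |M₁ − M₂| / SD_pooled = |4.4 − 8.5| / 12.7 = 4.1 / 12.7 = 0.323.
For two independent groups with equal n: n = 2·((z_{α} + z_β) / d)².
z_{α} + z_β = 1.960 + 0.842 = 2.802.
n = 2 × (2.802 / 0.323)² = 2 × 8.675² = 2 × 75.25 = 150.5.
Round up to the next whole participant.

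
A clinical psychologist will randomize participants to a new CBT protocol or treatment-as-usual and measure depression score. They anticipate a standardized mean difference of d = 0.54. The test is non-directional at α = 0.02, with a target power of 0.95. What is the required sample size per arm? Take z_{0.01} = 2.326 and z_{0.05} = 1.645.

n = 109 per group

For two independent groups with equal n: n = 2·((z_{α/2} + z_β) / d)².
z_{α/2} + z_β = 2.326 + 1.645 = 3.971.
n = 2 × (3.971 / 0.54)² = 2 × 7.354² = 2 × 54.08 = 108.2.
Round up to the next whole participant.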